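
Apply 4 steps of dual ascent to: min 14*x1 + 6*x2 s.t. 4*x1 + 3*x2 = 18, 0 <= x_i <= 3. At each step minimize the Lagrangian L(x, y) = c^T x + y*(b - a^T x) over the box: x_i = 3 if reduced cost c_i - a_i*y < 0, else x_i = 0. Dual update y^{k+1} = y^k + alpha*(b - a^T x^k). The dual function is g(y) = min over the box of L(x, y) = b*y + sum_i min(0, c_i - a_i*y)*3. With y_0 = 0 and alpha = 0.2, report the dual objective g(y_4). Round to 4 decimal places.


Dual ascent for LP: min 14*x1 + 6*x2, 4*x1 + 3*x2 = 18, 0 <= x_i <= 3
Step 1: y^k = 0.0, reduced costs: (14.0, 6.0)
  x^k = (0.0, 0.0), subgradient = b - a^T x = 18.0
  y^{k+1} = 0.0 + 0.2*18.0 = 3.6
Step 2: y^k = 3.6, reduced costs: (-0.4, -4.8)
  x^k = (3.0, 3.0), subgradient = b - a^T x = -3.0
  y^{k+1} = 3.6 + 0.2*-3.0 = 3.0
Step 3: y^k = 3.0, reduced costs: (2.0, -3.0)
  x^k = (0.0, 3.0), subgradient = b - a^T x = 9.0
  y^{k+1} = 3.0 + 0.2*9.0 = 4.8
Step 4: y^k = 4.8, reduced costs: (-5.2, -8.4)
  x^k = (3.0, 3.0), subgradient = b - a^T x = -3.0
  y^{k+1} = 4.8 + 0.2*-3.0 = 4.2
Dual objective at y_4 = 4.2: reduced costs (-2.8, -6.6), box minimizer x = (3.0, 3.0)
g(y_4) = b*y + (c1 - a1*y)*x1 + (c2 - a2*y)*x2 = 18*4.2 + (-2.8)*3.0 + (-6.6)*3.0 = 75.6 - 8.4 - 19.8 = 47.4


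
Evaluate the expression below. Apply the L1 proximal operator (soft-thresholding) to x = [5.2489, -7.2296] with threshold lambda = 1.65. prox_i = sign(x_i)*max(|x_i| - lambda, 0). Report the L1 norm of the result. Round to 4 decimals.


Soft-thresholding with lambda = 1.65:
prox(5.2489) = sign(5.2489)*max(|5.2489| - 1.65, 0) = 3.5989
prox(-7.2296) = sign(-7.2296)*max(|-7.2296| - 1.65, 0) = -5.5796
prox(x) = [3.5989, -5.5796]
||prox(x)||_1 = 3.5989 + 5.5796 = 9.1785


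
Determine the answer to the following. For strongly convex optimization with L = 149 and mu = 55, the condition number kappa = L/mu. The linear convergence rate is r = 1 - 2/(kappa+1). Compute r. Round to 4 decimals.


Step 1: Compute the condition number.
kappa = L/mu = 149/55 = 2.7091
Step 2: Compute the convergence rate.
r = 1 - 2/(kappa + 1) = 1 - 2*mu/(L + mu) = (L - mu)/(L + mu) = 94/204 = 0.4608


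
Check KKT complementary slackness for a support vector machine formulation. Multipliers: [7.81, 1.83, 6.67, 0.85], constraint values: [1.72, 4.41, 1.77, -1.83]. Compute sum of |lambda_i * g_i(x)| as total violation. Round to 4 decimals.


KKT complementary slackness check:
lambda_1 * g_1 = 7.81 * 1.72 = 13.4332
lambda_2 * g_2 = 1.83 * 4.41 = 8.0703
lambda_3 * g_3 = 6.67 * 1.77 = 11.8059
lambda_4 * g_4 = 0.85 * -1.83 = -1.5555
Total violation = 13.4332 + 8.0703 + 11.8059 + 1.5555 = 34.8649


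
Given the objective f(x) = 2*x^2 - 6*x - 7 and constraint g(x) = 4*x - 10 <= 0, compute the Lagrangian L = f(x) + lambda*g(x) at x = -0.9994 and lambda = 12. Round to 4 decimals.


Step 1: Evaluate f(x).
f(-0.9994) = 2*(-0.9994)^2 - 6*(-0.9994) - 7 = 0.994
Step 2: Evaluate g(x).
g(-0.9994) = 4*-0.9994 - 10 = -13.9976
Step 3: Compute Lagrangian.
L = 0.994 + 12*-13.9976 = -166.9772


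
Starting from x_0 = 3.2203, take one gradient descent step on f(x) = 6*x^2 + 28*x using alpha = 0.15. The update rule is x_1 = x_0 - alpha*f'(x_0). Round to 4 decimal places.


We compute the gradient at x_0 and apply the update.
f'(x) = 12*x + 28
f'(3.2203) = 12*3.2203 + 28 = 66.6436
x_1 = 3.2203 - 0.15*66.6436 = -6.7762


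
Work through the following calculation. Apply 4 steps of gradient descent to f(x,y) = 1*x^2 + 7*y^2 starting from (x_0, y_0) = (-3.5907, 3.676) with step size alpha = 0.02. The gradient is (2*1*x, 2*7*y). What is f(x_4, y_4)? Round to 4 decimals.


Gradient descent on f(x,y) = 1*x^2 + 7*y^2.
Starting point: (-3.5907, 3.676), alpha = 0.02
Step 1: grad_x = 2*1*-3.5907 = -7.1814, grad_y = 2*7*3.676 = 51.464
  x_1 = -3.5907 - 0.02*-7.1814 = -3.4471
  y_1 = 3.676 - 0.02*51.464 = 2.6467
Step 2: grad_x = 2*1*-3.4471 = -6.8941, grad_y = 2*7*2.6467 = 37.0541
  x_2 = -3.4471 - 0.02*-6.8941 = -3.3092
  y_2 = 2.6467 - 0.02*37.0541 = 1.9056
Step 3: grad_x = 2*1*-3.3092 = -6.6184, grad_y = 2*7*1.9056 = 26.6789
  x_3 = -3.3092 - 0.02*-6.6184 = -3.1768
  y_3 = 1.9056 - 0.02*26.6789 = 1.3721
Step 4: grad_x = 2*1*-3.1768 = -6.3536, grad_y = 2*7*1.3721 = 19.2088
  x_4 = -3.1768 - 0.02*-6.3536 = -3.0497
  y_4 = 1.3721 - 0.02*19.2088 = 0.9879
f(-3.0497, 0.9879) = 1*(-3.0497)^2 + 7*0.9879^2 = 16.1324


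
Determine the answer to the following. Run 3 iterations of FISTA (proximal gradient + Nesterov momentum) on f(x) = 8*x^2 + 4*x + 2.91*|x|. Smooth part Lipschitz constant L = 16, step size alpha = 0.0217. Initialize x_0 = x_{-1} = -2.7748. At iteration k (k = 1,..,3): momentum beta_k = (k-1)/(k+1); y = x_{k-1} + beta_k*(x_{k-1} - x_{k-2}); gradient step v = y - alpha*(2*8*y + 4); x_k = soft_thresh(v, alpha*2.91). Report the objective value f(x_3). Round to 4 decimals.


FISTA on f(x) = 8*x^2 + 4*x + 2.91*|x|
L = 16, alpha = 0.0217
Iteration 1: beta = 0.0, y = -2.7748 + 0.0*(-2.7748 + 2.7748) = -2.7748
  grad(y) = -40.3968, v = y - alpha*grad = -1.8982
  prox(v) = soft_thresh(-1.8982, 0.0631) = -1.835
Iteration 2: beta = 0.3333, y = -1.835 + 0.3333*(-1.835 + 2.7748) = -1.5218
  grad(y) = -20.3486, v = y - alpha*grad = -1.0802
  prox(v) = soft_thresh(-1.0802, 0.0631) = -1.0171
Iteration 3: beta = 0.5, y = -1.0171 + 0.5*(-1.0171 + 1.835) = -0.6081
  grad(y) = -5.7295, v = y - alpha*grad = -0.4838
  prox(v) = soft_thresh(-0.4838, 0.0631) = -0.4206
f(x_3) = 8*(-0.4206)^2 + 4*(-0.4206) + 2.91*|-0.4206| = 0.9569


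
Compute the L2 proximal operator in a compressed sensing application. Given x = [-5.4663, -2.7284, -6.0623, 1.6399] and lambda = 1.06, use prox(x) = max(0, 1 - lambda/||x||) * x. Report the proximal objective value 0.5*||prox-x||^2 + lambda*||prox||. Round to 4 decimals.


Step 1: Compute ||x||.
||x|| = 8.7616
Step 2: Compute scaling factor.
scale = max(0, 1 - 1.06/8.7616) = 0.879
Step 3: prox(x) = [-4.805, -2.3983, -5.3289, 1.4415]
||prox(x)|| = 7.7016
Step 4: Proximal objective.
0.5*||prox-x||^2 = 0.5618
lambda*||prox|| = 8.1637
Total = 8.7255


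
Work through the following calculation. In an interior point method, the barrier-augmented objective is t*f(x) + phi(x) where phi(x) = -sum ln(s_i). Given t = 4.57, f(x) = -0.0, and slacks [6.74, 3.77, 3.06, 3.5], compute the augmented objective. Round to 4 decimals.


Step 1: Compute log-barrier.
ln values: [1.9081, 1.3271, 1.1184, 1.2528]
phi = -(1.9081 + 1.3271 + 1.1184 + 1.2528) = -5.6063
Step 2: Compute augmented objective.
t*f(x) = 4.57*-0.0 = -0.0
Total = -0.0 - 5.6063 = -5.6063


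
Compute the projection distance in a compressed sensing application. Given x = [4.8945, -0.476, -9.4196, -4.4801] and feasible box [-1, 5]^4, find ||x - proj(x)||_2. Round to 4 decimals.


Project each component onto [-1, 5].
clip(4.8945) = 4.8945, clip(-0.476) = -0.476, clip(-9.4196) = -1.0, clip(-4.4801) = -1.0
Projection = [4.8945, -0.476, -1.0, -1.0]
Squared diffs: [0.0, 0.0, 70.8897, 12.1111]
Distance = sqrt(83.0008) = 9.1105


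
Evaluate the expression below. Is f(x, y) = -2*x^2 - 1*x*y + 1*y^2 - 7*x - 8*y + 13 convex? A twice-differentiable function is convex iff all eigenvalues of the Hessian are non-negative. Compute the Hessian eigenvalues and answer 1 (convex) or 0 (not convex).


The Hessian of f(x,y) = -2*x^2 - 1*x*y + 1*y^2 - 7*x - 8*y + 13 is:
H = [[-4, -1], [-1, 2]]
Trace = -4 + 2 = -2
Determinant = -4*2 - (-1)^2 = -9
Discriminant = (-2)^2 - 4*-9 = 40.0
Eigenvalues: lambda_1 = -4.1623, lambda_2 = 2.1623
The function is not convex.

0


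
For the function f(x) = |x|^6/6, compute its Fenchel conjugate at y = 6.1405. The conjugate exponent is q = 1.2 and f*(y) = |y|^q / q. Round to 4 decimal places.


The conjugate exponent q satisfies 1/p + 1/q = 1.
p = 6, so q = 6/(6 - 1) = 1.2
|y|^q = 6.1405^1.2 = 8.8276
f*(6.1405) = 8.8276 / 1.2 = 7.3564


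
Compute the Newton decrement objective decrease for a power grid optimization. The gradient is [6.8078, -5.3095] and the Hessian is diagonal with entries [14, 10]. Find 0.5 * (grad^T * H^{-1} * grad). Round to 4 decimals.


Step 1: H is diagonal, so H^(-1) * g = [0.4863, -0.531].
Step 2: g^T H^(-1) g = sum_i g_i^2 / H_ii
  = (6.8078)^2/14 + (-5.3095)^2/10
  = 3.3104 + 2.8191 = 6.1295
Step 3: Objective decrease = 0.5 * g^T H^(-1) g = 3.0648


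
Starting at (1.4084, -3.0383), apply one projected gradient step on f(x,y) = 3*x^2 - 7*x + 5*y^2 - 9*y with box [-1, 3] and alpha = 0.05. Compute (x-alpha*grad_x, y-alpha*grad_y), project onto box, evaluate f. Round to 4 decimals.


Step 1: Compute gradient at (1.4084, -3.0383).
grad_x = 2*3*1.4084 - 7 = 1.4504
grad_y = 2*5*-3.0383 - 9 = -39.383
Step 2: Gradient step.
x_raw = 1.4084 - 0.05*1.4504 = 1.3359
y_raw = -3.0383 - 0.05*-39.383 = -1.0692
Step 3: Project onto [-1, 3].
x_proj = clip(1.3359) = 1.3359
y_proj = clip(-1.0692) = -1.0
Step 4: Evaluate f.
f(1.3359, -1.0) = 10.0026


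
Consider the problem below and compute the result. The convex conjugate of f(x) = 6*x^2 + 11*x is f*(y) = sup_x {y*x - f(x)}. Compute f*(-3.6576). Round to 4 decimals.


f*(y) = sup_x {y*x - a*x^2 - b*x} = sup_x {(y-b)*x - a*x^2}
FOC: (y - b) - 2a*x = 0 => x* = (y - b)/(2a)
x* = (-3.6576 - 11)/(2*6) = -1.2215
f*(-3.6576) = (y-b)^2/(4a) = (-3.6576 - 11)^2/(4*6)
= 214.8452/24 = 8.9519


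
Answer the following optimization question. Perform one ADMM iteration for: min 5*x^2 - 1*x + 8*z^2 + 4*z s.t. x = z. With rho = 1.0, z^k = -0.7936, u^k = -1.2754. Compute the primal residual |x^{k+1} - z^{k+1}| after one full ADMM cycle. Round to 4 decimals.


ADMM iteration with rho = 1.0, z^k = -0.7936, u^k = -1.2754
Step 1: x-update.
Minimize 5*x^2 - 1*x + (1.0/2)*(x + 0.7936 - 1.2754)^2
FOC: (2*5 + 1.0)*x = 1 + 1.0*(-0.7936 + 1.2754)
x^{k+1} = 0.1347
Step 2: z-update.
Minimize 8*z^2 + 4*z + (1.0/2)*(0.1347 - z - 1.2754)^2
FOC: (2*8 + 1.0)*z = -4 + 1.0*(0.1347 - 1.2754)
z^{k+1} = -0.3024
Step 3: u-update.
u^{k+1} = -1.2754 + 0.1347 + 0.3024 = -0.8383
Step 4: Primal residual = |0.1347 + 0.3024| = 0.4371


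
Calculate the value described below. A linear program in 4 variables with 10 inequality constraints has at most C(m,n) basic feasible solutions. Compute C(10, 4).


Each vertex corresponds to some choice of n active constraints out of m, so the number of vertices is at most C(m, n) = m! / (n!(m-n)!).
m = 10, n = 4
Numerator: 10 * 9 * 8 * 7
Denominator: 4! = 24
C(10, 4) = 210


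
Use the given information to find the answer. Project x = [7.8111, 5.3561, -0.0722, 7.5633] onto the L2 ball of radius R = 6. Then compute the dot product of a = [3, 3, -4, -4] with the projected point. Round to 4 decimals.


Step 1: Compute ||x|| (intermediates to 6 decimals).
||x|| = sqrt(7.8111^2 + 5.3561^2 + (-0.0722)^2 + 7.5633^2) = 12.120636
Step 2: Project.
Since ||x|| > R, scale = R/||x|| = 6/12.120636 = 0.495024, proj(x) = scale * x
proj(x) = [3.866682, 2.651398, -0.035741, 3.744015]
Step 3: Dot product.
a^T * proj(x) = 3*3.866682 + 3*2.651398 - 4*(-0.035741) - 4*3.744015 = 4.7211


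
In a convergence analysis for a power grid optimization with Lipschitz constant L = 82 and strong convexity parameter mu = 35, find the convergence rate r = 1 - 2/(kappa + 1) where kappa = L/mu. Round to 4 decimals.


Step 1: Compute the condition number.
kappa = L/mu = 82/35 = 2.3429
Step 2: Compute the convergence rate.
r = 1 - 2/(kappa + 1) = 1 - 2*mu/(L + mu) = (L - mu)/(L + mu) = 47/117 = 0.4017


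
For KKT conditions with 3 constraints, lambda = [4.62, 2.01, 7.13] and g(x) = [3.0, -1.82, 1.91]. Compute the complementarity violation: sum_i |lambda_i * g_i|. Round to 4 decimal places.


KKT complementary slackness check:
lambda_1 * g_1 = 4.62 * 3.0 = 13.86
lambda_2 * g_2 = 2.01 * -1.82 = -3.6582
lambda_3 * g_3 = 7.13 * 1.91 = 13.6183
Total violation = 13.86 + 3.6582 + 13.6183 = 31.1365


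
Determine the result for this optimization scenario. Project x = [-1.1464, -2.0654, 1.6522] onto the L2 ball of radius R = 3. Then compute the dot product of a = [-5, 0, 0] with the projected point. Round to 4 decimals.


Step 1: Compute ||x|| (intermediates to 6 decimals).
||x|| = sqrt((-1.1464)^2 + (-2.0654)^2 + 1.6522^2) = 2.882685
Step 2: Project.
Since ||x|| <= R, proj = x (no scaling needed).
proj(x) = [-1.1464, -2.0654, 1.6522]
Step 3: Dot product.
a^T * proj(x) = -5*(-1.1464) + 0*(-2.0654) + 0*1.6522 = 5.732


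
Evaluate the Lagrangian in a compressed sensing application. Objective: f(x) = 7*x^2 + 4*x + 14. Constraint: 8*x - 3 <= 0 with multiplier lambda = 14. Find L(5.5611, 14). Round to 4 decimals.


Step 1: Evaluate f(x).
f(5.5611) = 7*5.5611^2 + 4*5.5611 + 14 = 252.7252
Step 2: Evaluate g(x).
g(5.5611) = 8*5.5611 - 3 = 41.4888
Step 3: Compute Lagrangian.
L = 252.7252 + 14*41.4888 = 833.5684


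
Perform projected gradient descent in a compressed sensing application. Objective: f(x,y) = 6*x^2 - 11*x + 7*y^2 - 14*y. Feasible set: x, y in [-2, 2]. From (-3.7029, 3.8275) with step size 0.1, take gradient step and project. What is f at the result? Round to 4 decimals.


Step 1: Compute gradient at (-3.7029, 3.8275).
grad_x = 2*6*-3.7029 - 11 = -55.4348
grad_y = 2*7*3.8275 - 14 = 39.585
Step 2: Gradient step.
x_raw = -3.7029 - 0.1*-55.4348 = 1.8406
y_raw = 3.8275 - 0.1*39.585 = -0.131
Step 3: Project onto [-2, 2].
x_proj = clip(1.8406) = 1.8406
y_proj = clip(-0.131) = -0.131
Step 4: Evaluate f.
f(1.8406, -0.131) = 2.0342


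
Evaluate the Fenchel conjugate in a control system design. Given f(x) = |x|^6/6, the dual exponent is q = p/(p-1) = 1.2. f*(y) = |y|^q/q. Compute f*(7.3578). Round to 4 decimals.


The conjugate exponent q satisfies 1/p + 1/q = 1.
p = 6, so q = 6/(6 - 1) = 1.2
|y|^q = 7.3578^1.2 = 10.9672
f*(7.3578) = 10.9672 / 1.2 = 9.1394


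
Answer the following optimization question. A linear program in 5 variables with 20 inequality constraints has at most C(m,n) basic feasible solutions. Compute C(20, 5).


Each vertex corresponds to some choice of n active constraints out of m, so the number of vertices is at most C(m, n) = m! / (n!(m-n)!).
m = 20, n = 5
Numerator: 20 * 19 * 18 * 17 * 16
Denominator: 5! = 120
C(20, 5) = 15504


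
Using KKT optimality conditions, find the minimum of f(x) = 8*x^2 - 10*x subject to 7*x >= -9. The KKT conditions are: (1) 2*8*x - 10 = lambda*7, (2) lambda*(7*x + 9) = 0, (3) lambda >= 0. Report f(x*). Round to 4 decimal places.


Step 1: Try lambda = 0 (constraint inactive).
Stationarity: 2*8*x - 10 = 0
x* = 10/(2*8) = 0.625
Check constraint: 7*0.625 = 4.375 >= -9 -- satisfied.
Step 2: Compute optimal value.
f(x*) = 8*0.625^2 - 10*0.625 = -3.125


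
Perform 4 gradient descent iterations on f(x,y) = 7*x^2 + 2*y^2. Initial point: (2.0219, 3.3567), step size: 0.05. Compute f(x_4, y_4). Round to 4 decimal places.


Gradient descent on f(x,y) = 7*x^2 + 2*y^2.
Starting point: (2.0219, 3.3567), alpha = 0.05
Step 1: grad_x = 2*7*2.0219 = 28.3066, grad_y = 2*2*3.3567 = 13.4268
  x_1 = 2.0219 - 0.05*28.3066 = 0.6066
  y_1 = 3.3567 - 0.05*13.4268 = 2.6854
Step 2: grad_x = 2*7*0.6066 = 8.492, grad_y = 2*2*2.6854 = 10.7414
  x_2 = 0.6066 - 0.05*8.492 = 0.182
  y_2 = 2.6854 - 0.05*10.7414 = 2.1483
Step 3: grad_x = 2*7*0.182 = 2.5476, grad_y = 2*2*2.1483 = 8.5932
  x_3 = 0.182 - 0.05*2.5476 = 0.0546
  y_3 = 2.1483 - 0.05*8.5932 = 1.7186
Step 4: grad_x = 2*7*0.0546 = 0.7643, grad_y = 2*2*1.7186 = 6.8745
  x_4 = 0.0546 - 0.05*0.7643 = 0.0164
  y_4 = 1.7186 - 0.05*6.8745 = 1.3749
f(0.0164, 1.3749) = 7*0.0164^2 + 2*1.3749^2 = 3.7826


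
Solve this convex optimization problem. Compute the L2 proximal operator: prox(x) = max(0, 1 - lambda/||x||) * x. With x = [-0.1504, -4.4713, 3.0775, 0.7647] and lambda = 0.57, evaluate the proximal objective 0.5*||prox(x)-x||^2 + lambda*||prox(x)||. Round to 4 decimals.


Step 1: Compute ||x||.
||x|| = 5.4837
Step 2: Compute scaling factor.
scale = max(0, 1 - 0.57/5.4837) = 0.8961
Step 3: prox(x) = [-0.1348, -4.0065, 2.7576, 0.6852]
||prox(x)|| = 4.9137
Step 4: Proximal objective.
0.5*||prox-x||^2 = 0.1625
lambda*||prox|| = 2.8008
Total = 2.9633


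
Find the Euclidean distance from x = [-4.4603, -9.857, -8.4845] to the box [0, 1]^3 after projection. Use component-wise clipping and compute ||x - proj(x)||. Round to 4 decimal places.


Project each component onto [0, 1].
clip(-4.4603) = 0.0, clip(-9.857) = 0.0, clip(-8.4845) = 0.0
Projection = [0.0, 0.0, 0.0]
Squared diffs: [19.8943, 97.1604, 71.9867]
Distance = sqrt(189.0414) = 13.7492


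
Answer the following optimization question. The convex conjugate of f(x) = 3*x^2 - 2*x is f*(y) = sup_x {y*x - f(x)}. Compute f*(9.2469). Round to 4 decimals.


f*(y) = sup_x {y*x - a*x^2 - b*x} = sup_x {(y-b)*x - a*x^2}
FOC: (y - b) - 2a*x = 0 => x* = (y - b)/(2a)
x* = (9.2469 + 2)/(2*3) = 1.8745
f*(9.2469) = (y-b)^2/(4a) = (9.2469 + 2)^2/(4*3)
= 126.4928/12 = 10.5411


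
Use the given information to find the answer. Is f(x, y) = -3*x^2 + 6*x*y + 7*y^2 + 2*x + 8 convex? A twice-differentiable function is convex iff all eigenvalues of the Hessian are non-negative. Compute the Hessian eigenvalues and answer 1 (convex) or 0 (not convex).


The Hessian of f(x,y) = -3*x^2 + 6*x*y + 7*y^2 + 2*x + 8 is:
H = [[-6, 6], [6, 14]]
Trace = -6 + 14 = 8
Determinant = -6*14 - (6)^2 = -120
Discriminant = (8)^2 - 4*-120 = 544.0
Eigenvalues: lambda_1 = -7.6619, lambda_2 = 15.6619
The function is not convex.

0


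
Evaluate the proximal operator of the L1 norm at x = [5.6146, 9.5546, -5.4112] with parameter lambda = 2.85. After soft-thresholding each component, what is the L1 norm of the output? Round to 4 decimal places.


Soft-thresholding with lambda = 2.85:
prox(5.6146) = sign(5.6146)*max(|5.6146| - 2.85, 0) = 2.7646
prox(9.5546) = sign(9.5546)*max(|9.5546| - 2.85, 0) = 6.7046
prox(-5.4112) = sign(-5.4112)*max(|-5.4112| - 2.85, 0) = -2.5612
prox(x) = [2.7646, 6.7046, -2.5612]
||prox(x)||_1 = 2.7646 + 6.7046 + 2.5612 = 12.0304


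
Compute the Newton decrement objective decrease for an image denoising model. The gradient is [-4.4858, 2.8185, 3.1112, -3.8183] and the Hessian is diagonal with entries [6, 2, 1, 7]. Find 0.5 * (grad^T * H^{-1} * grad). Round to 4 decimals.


Step 1: H is diagonal, so H^(-1) * g = [-0.7476, 1.4093, 3.1112, -0.5455].
Step 2: g^T H^(-1) g = sum_i g_i^2 / H_ii
  = (-4.4858)^2/6 + (2.8185)^2/2 + (3.1112)^2/1 + (-3.8183)^2/7
  = 3.3537 + 3.972 + 9.6796 + 2.0828 = 19.088
Step 3: Objective decrease = 0.5 * g^T H^(-1) g = 9.544


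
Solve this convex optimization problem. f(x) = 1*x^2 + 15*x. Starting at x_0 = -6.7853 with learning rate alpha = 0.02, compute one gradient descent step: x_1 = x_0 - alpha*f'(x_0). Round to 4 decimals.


We compute the gradient at x_0 and apply the update.
f'(x) = 2*x + 15
f'(-6.7853) = 2*-6.7853 + 15 = 1.4294
x_1 = -6.7853 - 0.02*1.4294 = -6.8139


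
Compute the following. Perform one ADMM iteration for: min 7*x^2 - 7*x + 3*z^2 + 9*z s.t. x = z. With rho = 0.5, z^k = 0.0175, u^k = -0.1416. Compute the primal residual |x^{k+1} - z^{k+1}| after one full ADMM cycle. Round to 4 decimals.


ADMM iteration with rho = 0.5, z^k = 0.0175, u^k = -0.1416
Step 1: x-update.
Minimize 7*x^2 - 7*x + (0.5/2)*(x - 0.0175 - 0.1416)^2
FOC: (2*7 + 0.5)*x = 7 + 0.5*(0.0175 + 0.1416)
x^{k+1} = 0.4882
Step 2: z-update.
Minimize 3*z^2 + 9*z + (0.5/2)*(0.4882 - z - 0.1416)^2
FOC: (2*3 + 0.5)*z = -9 + 0.5*(0.4882 - 0.1416)
z^{k+1} = -1.358
Step 3: u-update.
u^{k+1} = -0.1416 + 0.4882 + 1.358 = 1.7046
Step 4: Primal residual = |0.4882 + 1.358| = 1.8462


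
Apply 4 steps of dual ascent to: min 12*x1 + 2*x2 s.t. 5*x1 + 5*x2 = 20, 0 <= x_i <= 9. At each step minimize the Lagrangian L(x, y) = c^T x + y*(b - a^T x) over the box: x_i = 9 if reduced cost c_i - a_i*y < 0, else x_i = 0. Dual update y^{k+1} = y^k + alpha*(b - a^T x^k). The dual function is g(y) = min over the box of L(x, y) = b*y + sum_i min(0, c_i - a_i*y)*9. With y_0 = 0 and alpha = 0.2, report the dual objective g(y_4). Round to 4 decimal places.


Dual ascent for LP: min 12*x1 + 2*x2, 5*x1 + 5*x2 = 20, 0 <= x_i <= 9
Step 1: y^k = 0.0, reduced costs: (12.0, 2.0)
  x^k = (0.0, 0.0), subgradient = b - a^T x = 20.0
  y^{k+1} = 0.0 + 0.2*20.0 = 4.0
Step 2: y^k = 4.0, reduced costs: (-8.0, -18.0)
  x^k = (9.0, 9.0), subgradient = b - a^T x = -70.0
  y^{k+1} = 4.0 + 0.2*-70.0 = -10.0
Step 3: y^k = -10.0, reduced costs: (62.0, 52.0)
  x^k = (0.0, 0.0), subgradient = b - a^T x = 20.0
  y^{k+1} = -10.0 + 0.2*20.0 = -6.0
Step 4: y^k = -6.0, reduced costs: (42.0, 32.0)
  x^k = (0.0, 0.0), subgradient = b - a^T x = 20.0
  y^{k+1} = -6.0 + 0.2*20.0 = -2.0
Dual objective at y_4 = -2.0: reduced costs (22.0, 12.0), box minimizer x = (0.0, 0.0)
g(y_4) = b*y + (c1 - a1*y)*x1 + (c2 - a2*y)*x2 = 20*(-2.0) + 22.0*0.0 + 12.0*0.0 = -40.0 + 0.0 + 0.0 = -40.0


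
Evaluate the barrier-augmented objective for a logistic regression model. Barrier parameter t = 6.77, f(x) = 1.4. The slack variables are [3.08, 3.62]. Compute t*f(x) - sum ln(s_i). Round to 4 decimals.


Step 1: Compute log-barrier.
ln values: [1.1249, 1.2865]
phi = -(1.1249 + 1.2865) = -2.4114
Step 2: Compute augmented objective.
t*f(x) = 6.77*1.4 = 9.478
Total = 9.478 - 2.4114 = 7.0666


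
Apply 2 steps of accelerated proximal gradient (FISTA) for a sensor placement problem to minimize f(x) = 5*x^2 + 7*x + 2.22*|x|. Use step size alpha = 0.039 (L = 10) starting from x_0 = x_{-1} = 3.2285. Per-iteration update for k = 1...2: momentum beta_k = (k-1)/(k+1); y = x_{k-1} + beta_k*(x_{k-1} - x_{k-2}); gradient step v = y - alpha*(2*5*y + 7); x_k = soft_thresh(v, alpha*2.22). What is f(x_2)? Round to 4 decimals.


FISTA on f(x) = 5*x^2 + 7*x + 2.22*|x|
L = 10, alpha = 0.039
Iteration 1: beta = 0.0, y = 3.2285 + 0.0*(3.2285 - 3.2285) = 3.2285
  grad(y) = 39.285, v = y - alpha*grad = 1.6964
  prox(v) = soft_thresh(1.6964, 0.0866) = 1.6098
Iteration 2: beta = 0.3333, y = 1.6098 + 0.3333*(1.6098 - 3.2285) = 1.0702
  grad(y) = 17.7024, v = y - alpha*grad = 0.3798
  prox(v) = soft_thresh(0.3798, 0.0866) = 0.2933
f(x_2) = 5*0.2933^2 + 7*0.2933 + 2.22*|0.2933| = 3.1339


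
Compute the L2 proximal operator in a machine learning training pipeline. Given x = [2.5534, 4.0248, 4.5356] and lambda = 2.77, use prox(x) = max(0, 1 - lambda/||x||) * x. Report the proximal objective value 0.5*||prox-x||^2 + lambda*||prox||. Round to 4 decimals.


Step 1: Compute ||x||.
||x|| = 6.5796
Step 2: Compute scaling factor.
scale = max(0, 1 - 2.77/6.5796) = 0.579
Step 3: prox(x) = [1.4784, 2.3304, 2.6261]
||prox(x)|| = 3.8096
Step 4: Proximal objective.
0.5*||prox-x||^2 = 3.8365
lambda*||prox|| = 10.5526
Total = 14.3889


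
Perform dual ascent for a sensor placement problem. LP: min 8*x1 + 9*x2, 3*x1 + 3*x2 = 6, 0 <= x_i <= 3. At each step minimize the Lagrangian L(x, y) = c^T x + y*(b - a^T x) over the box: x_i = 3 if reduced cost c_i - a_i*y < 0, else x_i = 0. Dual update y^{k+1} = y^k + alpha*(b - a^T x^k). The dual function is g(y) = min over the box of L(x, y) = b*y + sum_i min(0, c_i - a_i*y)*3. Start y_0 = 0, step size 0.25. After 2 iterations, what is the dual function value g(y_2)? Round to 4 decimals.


Dual ascent for LP: min 8*x1 + 9*x2, 3*x1 + 3*x2 = 6, 0 <= x_i <= 3
Step 1: y^k = 0.0, reduced costs: (8.0, 9.0)
  x^k = (0.0, 0.0), subgradient = b - a^T x = 6.0
  y^{k+1} = 0.0 + 0.25*6.0 = 1.5
Step 2: y^k = 1.5, reduced costs: (3.5, 4.5)
  x^k = (0.0, 0.0), subgradient = b - a^T x = 6.0
  y^{k+1} = 1.5 + 0.25*6.0 = 3.0
Dual objective at y_2 = 3.0: reduced costs (-1.0, 0.0), box minimizer x = (3.0, 0.0)
g(y_2) = b*y + (c1 - a1*y)*x1 + (c2 - a2*y)*x2 = 6*3.0 + (-1.0)*3.0 + 0.0*0.0 = 18.0 - 3.0 + 0.0 = 15.0


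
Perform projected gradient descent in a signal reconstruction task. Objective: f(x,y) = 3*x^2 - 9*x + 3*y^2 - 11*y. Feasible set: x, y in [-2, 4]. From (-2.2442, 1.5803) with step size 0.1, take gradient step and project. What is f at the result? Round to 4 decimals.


Step 1: Compute gradient at (-2.2442, 1.5803).
grad_x = 2*3*-2.2442 - 9 = -22.4652
grad_y = 2*3*1.5803 - 11 = -1.5182
Step 2: Gradient step.
x_raw = -2.2442 - 0.1*-22.4652 = 0.0023
y_raw = 1.5803 - 0.1*-1.5182 = 1.7321
Step 3: Project onto [-2, 4].
x_proj = clip(0.0023) = 0.0023
y_proj = clip(1.7321) = 1.7321
Step 4: Evaluate f.
f(0.0023, 1.7321) = -10.0735


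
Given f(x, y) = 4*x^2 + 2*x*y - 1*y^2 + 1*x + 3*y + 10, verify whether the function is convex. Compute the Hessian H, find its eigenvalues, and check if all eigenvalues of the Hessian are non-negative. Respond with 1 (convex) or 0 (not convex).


The Hessian of f(x,y) = 4*x^2 + 2*x*y - 1*y^2 + 1*x + 3*y + 10 is:
H = [[8, 2], [2, -2]]
Trace = 8 - 2 = 6
Determinant = 8*-2 - (2)^2 = -20
Discriminant = (6)^2 - 4*-20 = 116.0
Eigenvalues: lambda_1 = -2.3852, lambda_2 = 8.3852
The function is not convex.

0


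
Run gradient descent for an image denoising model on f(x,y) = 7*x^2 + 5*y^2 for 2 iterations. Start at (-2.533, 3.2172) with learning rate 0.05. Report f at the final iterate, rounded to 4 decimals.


Gradient descent on f(x,y) = 7*x^2 + 5*y^2.
Starting point: (-2.533, 3.2172), alpha = 0.05
Step 1: grad_x = 2*7*-2.533 = -35.462, grad_y = 2*5*3.2172 = 32.172
  x_1 = -2.533 - 0.05*-35.462 = -0.7599
  y_1 = 3.2172 - 0.05*32.172 = 1.6086
Step 2: grad_x = 2*7*-0.7599 = -10.6386, grad_y = 2*5*1.6086 = 16.086
  x_2 = -0.7599 - 0.05*-10.6386 = -0.228
  y_2 = 1.6086 - 0.05*16.086 = 0.8043
f(-0.228, 0.8043) = 7*(-0.228)^2 + 5*0.8043^2 = 3.5983


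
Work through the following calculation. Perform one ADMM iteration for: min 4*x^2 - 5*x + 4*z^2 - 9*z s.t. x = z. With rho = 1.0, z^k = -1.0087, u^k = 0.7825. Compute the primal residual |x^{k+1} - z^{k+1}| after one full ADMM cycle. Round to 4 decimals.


ADMM iteration with rho = 1.0, z^k = -1.0087, u^k = 0.7825
Step 1: x-update.
Minimize 4*x^2 - 5*x + (1.0/2)*(x + 1.0087 + 0.7825)^2
FOC: (2*4 + 1.0)*x = 5 + 1.0*(-1.0087 - 0.7825)
x^{k+1} = 0.3565
Step 2: z-update.
Minimize 4*z^2 - 9*z + (1.0/2)*(0.3565 - z + 0.7825)^2
FOC: (2*4 + 1.0)*z = 9 + 1.0*(0.3565 + 0.7825)
z^{k+1} = 1.1266
Step 3: u-update.
u^{k+1} = 0.7825 + 0.3565 - 1.1266 = 0.0125
Step 4: Primal residual = |0.3565 - 1.1266| = 0.77


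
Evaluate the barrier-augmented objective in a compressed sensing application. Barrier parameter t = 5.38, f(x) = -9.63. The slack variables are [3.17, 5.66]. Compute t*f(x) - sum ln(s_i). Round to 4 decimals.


Step 1: Compute log-barrier.
ln values: [1.1537, 1.7334]
phi = -(1.1537 + 1.7334) = -2.8872
Step 2: Compute augmented objective.
t*f(x) = 5.38*-9.63 = -51.8094
Total = -51.8094 - 2.8872 = -54.6966


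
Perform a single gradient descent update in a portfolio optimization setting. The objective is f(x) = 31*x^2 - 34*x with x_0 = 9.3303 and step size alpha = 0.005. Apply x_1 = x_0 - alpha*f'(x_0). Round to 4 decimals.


We compute the gradient at x_0 and apply the update.
f'(x) = 62*x - 34
f'(9.3303) = 62*9.3303 - 34 = 544.4786
x_1 = 9.3303 - 0.005*544.4786 = 6.6079


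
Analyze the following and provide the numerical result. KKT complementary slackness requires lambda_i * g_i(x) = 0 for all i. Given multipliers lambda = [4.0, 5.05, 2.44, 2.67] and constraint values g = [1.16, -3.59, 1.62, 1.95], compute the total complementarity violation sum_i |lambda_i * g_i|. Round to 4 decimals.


KKT complementary slackness check:
lambda_1 * g_1 = 4.0 * 1.16 = 4.64
lambda_2 * g_2 = 5.05 * -3.59 = -18.1295
lambda_3 * g_3 = 2.44 * 1.62 = 3.9528
lambda_4 * g_4 = 2.67 * 1.95 = 5.2065
Total violation = 4.64 + 18.1295 + 3.9528 + 5.2065 = 31.9288


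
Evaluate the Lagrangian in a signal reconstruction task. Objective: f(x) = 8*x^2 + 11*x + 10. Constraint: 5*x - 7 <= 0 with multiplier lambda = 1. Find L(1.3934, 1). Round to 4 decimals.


Step 1: Evaluate f(x).
f(1.3934) = 8*1.3934^2 + 11*1.3934 + 10 = 40.8599
Step 2: Evaluate g(x).
g(1.3934) = 5*1.3934 - 7 = -0.033
Step 3: Compute Lagrangian.
L = 40.8599 + 1*-0.033 = 40.8269


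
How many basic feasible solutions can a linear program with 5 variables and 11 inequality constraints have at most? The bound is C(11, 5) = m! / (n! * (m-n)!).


Each vertex corresponds to some choice of n active constraints out of m, so the number of vertices is at most C(m, n) = m! / (n!(m-n)!).
m = 11, n = 5
Numerator: 11 * 10 * 9 * 8 * 7
Denominator: 5! = 120
C(11, 5) = 462


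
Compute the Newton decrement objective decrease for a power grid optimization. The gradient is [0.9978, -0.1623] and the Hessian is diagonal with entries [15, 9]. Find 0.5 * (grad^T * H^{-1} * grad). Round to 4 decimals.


Step 1: H is diagonal, so H^(-1) * g = [0.0665, -0.018].
Step 2: g^T H^(-1) g = sum_i g_i^2 / H_ii
  = (0.9978)^2/15 + (-0.1623)^2/9
  = 0.0664 + 0.0029 = 0.0693
Step 3: Objective decrease = 0.5 * g^T H^(-1) g = 0.0347


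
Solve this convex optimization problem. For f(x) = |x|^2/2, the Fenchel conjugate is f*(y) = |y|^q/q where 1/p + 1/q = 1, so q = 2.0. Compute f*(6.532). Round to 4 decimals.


The conjugate exponent q satisfies 1/p + 1/q = 1.
p = 2, so q = 2/(2 - 1) = 2.0
|y|^q = 6.532^2.0 = 42.667
f*(6.532) = 42.667 / 2.0 = 21.3335


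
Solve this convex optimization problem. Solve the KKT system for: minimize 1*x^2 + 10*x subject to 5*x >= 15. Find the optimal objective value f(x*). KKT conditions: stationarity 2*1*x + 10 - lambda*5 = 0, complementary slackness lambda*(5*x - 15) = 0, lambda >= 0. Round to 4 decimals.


Step 1: Try lambda = 0 (constraint inactive).
x_unc = -10/(2*1) = -5.0
Check: 5*-5.0 = -25.0 < 15 -- violated!
Step 2: Constraint must be active: 5*x = 15
x* = 15/5 = 3.0
lambda = (2*1*3.0 + 10)/5 = 3.2
Step 3: Compute optimal value.
f(x*) = 1*3.0^2 + 10*3.0 = 39.0


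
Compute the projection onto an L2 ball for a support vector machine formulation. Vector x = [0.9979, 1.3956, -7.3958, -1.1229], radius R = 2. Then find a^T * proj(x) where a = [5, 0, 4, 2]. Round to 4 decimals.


Step 1: Compute ||x|| (intermediates to 6 decimals).
||x|| = sqrt(0.9979^2 + 1.3956^2 + (-7.3958)^2 + (-1.1229)^2) = 7.674781
Step 2: Project.
Since ||x|| > R, scale = R/||x|| = 2/7.674781 = 0.260594, proj(x) = scale * x
proj(x) = [0.260047, 0.363685, -1.927301, -0.292621]
Step 3: Dot product.
a^T * proj(x) = 5*0.260047 + 0*0.363685 + 4*(-1.927301) + 2*(-0.292621) = -6.9942


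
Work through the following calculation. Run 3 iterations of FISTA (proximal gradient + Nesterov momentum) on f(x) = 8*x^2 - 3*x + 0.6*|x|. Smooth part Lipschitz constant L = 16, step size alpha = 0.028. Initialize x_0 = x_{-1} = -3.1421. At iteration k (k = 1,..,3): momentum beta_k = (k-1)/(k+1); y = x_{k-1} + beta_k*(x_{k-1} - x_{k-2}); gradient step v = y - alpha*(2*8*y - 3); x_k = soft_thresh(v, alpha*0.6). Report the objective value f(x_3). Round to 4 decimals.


FISTA on f(x) = 8*x^2 - 3*x + 0.6*|x|
L = 16, alpha = 0.028
Iteration 1: beta = 0.0, y = -3.1421 + 0.0*(-3.1421 + 3.1421) = -3.1421
  grad(y) = -53.2736, v = y - alpha*grad = -1.6504
  prox(v) = soft_thresh(-1.6504, 0.0168) = -1.6336
Iteration 2: beta = 0.3333, y = -1.6336 + 0.3333*(-1.6336 + 3.1421) = -1.1308
  grad(y) = -21.0931, v = y - alpha*grad = -0.5402
  prox(v) = soft_thresh(-0.5402, 0.0168) = -0.5234
Iteration 3: beta = 0.5, y = -0.5234 + 0.5*(-0.5234 + 1.6336) = 0.0317
  grad(y) = -2.4928, v = y - alpha*grad = 0.1015
  prox(v) = soft_thresh(0.1015, 0.0168) = 0.0847
f(x_3) = 8*0.0847^2 - 3*0.0847 + 0.6*|0.0847| = -0.1459


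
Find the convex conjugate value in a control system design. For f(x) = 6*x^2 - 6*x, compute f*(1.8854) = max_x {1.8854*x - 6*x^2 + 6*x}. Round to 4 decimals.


f*(y) = sup_x {y*x - a*x^2 - b*x} = sup_x {(y-b)*x - a*x^2}
FOC: (y - b) - 2a*x = 0 => x* = (y - b)/(2a)
x* = (1.8854 + 6)/(2*6) = 0.6571
f*(1.8854) = (y-b)^2/(4a) = (1.8854 + 6)^2/(4*6)
= 62.1795/24 = 2.5908


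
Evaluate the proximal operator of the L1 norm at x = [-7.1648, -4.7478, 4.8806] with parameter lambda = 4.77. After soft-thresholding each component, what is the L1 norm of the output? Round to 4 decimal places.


Soft-thresholding with lambda = 4.77:
prox(-7.1648) = sign(-7.1648)*max(|-7.1648| - 4.77, 0) = -2.3948
prox(-4.7478) = sign(-4.7478)*max(|-4.7478| - 4.77, 0) = 0.0
prox(4.8806) = sign(4.8806)*max(|4.8806| - 4.77, 0) = 0.1106
prox(x) = [-2.3948, 0.0, 0.1106]
||prox(x)||_1 = 2.3948 + 0.0 + 0.1106 = 2.5054


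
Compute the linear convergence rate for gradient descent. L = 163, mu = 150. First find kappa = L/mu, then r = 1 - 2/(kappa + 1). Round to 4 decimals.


Step 1: Compute the condition number.
kappa = L/mu = 163/150 = 1.0867
Step 2: Compute the convergence rate.
r = 1 - 2/(kappa + 1) = 1 - 2*mu/(L + mu) = (L - mu)/(L + mu) = 13/313 = 0.0415


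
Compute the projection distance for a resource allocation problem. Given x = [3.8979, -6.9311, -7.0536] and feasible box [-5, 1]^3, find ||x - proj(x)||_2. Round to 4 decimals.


Project each component onto [-5, 1].
clip(3.8979) = 1.0, clip(-6.9311) = -5.0, clip(-7.0536) = -5.0
Projection = [1.0, -5.0, -5.0]
Squared diffs: [8.3978, 3.7291, 4.2173]
Distance = sqrt(16.3442) = 4.0428


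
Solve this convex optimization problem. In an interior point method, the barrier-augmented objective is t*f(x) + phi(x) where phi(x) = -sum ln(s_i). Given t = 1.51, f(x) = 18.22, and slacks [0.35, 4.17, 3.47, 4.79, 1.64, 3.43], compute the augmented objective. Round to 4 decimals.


Step 1: Compute log-barrier.
ln values: [-1.0498, 1.4279, 1.2442, 1.5665, 0.4947, 1.2326]
phi = -(-1.0498 + 1.4279 + 1.2442 + 1.5665 + 0.4947 + 1.2326) = -4.916
Step 2: Compute augmented objective.
t*f(x) = 1.51*18.22 = 27.5122
Total = 27.5122 - 4.916 = 22.5962


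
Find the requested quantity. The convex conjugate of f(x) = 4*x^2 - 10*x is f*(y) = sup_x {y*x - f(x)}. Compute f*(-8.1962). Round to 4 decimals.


f*(y) = sup_x {y*x - a*x^2 - b*x} = sup_x {(y-b)*x - a*x^2}
FOC: (y - b) - 2a*x = 0 => x* = (y - b)/(2a)
x* = (-8.1962 + 10)/(2*4) = 0.2255
f*(-8.1962) = (y-b)^2/(4a) = (-8.1962 + 10)^2/(4*4)
= 3.2537/16 = 0.2034


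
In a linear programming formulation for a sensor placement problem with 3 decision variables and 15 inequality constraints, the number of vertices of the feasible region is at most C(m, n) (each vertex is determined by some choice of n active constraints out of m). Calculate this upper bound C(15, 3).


Each vertex corresponds to some choice of n active constraints out of m, so the number of vertices is at most C(m, n) = m! / (n!(m-n)!).
m = 15, n = 3
Numerator: 15 * 14 * 13
Denominator: 3! = 6
C(15, 3) = 455


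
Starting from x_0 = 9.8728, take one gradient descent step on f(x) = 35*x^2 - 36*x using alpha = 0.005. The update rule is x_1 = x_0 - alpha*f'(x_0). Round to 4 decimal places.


We compute the gradient at x_0 and apply the update.
f'(x) = 70*x - 36
f'(9.8728) = 70*9.8728 - 36 = 655.096
x_1 = 9.8728 - 0.005*655.096 = 6.5973


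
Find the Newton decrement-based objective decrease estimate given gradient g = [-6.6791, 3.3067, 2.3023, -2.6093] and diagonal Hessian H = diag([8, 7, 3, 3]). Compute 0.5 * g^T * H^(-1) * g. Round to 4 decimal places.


Step 1: H is diagonal, so H^(-1) * g = [-0.8349, 0.4724, 0.7674, -0.8698].
Step 2: g^T H^(-1) g = sum_i g_i^2 / H_ii
  = (-6.6791)^2/8 + (3.3067)^2/7 + (2.3023)^2/3 + (-2.6093)^2/3
  = 5.5763 + 1.562 + 1.7669 + 2.2695 = 11.1747
Step 3: Objective decrease = 0.5 * g^T H^(-1) g = 5.5873


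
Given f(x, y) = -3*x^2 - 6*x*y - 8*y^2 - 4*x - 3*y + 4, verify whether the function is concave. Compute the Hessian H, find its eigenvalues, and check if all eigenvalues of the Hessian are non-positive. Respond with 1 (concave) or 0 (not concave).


The Hessian of f(x,y) = -3*x^2 - 6*x*y - 8*y^2 - 4*x - 3*y + 4 is:
H = [[-6, -6], [-6, -16]]
Trace = -6 - 16 = -22
Determinant = -6*-16 - (-6)^2 = 60
Discriminant = (-22)^2 - 4*60 = 244.0
Eigenvalues: lambda_1 = -18.8102, lambda_2 = -3.1898
The function is concave.

1


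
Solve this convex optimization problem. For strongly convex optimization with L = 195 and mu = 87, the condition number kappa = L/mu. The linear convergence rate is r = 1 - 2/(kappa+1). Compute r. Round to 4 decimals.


Step 1: Compute the condition number.
kappa = L/mu = 195/87 = 2.2414
Step 2: Compute the convergence rate.
r = 1 - 2/(kappa + 1) = 1 - 2*mu/(L + mu) = (L - mu)/(L + mu) = 108/282 = 0.383


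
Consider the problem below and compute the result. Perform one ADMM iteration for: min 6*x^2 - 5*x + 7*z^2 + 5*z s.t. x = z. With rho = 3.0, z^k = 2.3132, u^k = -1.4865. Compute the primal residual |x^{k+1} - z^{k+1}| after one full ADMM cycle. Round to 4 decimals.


ADMM iteration with rho = 3.0, z^k = 2.3132, u^k = -1.4865
Step 1: x-update.
Minimize 6*x^2 - 5*x + (3.0/2)*(x - 2.3132 - 1.4865)^2
FOC: (2*6 + 3.0)*x = 5 + 3.0*(2.3132 + 1.4865)
x^{k+1} = 1.0933
Step 2: z-update.
Minimize 7*z^2 + 5*z + (3.0/2)*(1.0933 - z - 1.4865)^2
FOC: (2*7 + 3.0)*z = -5 + 3.0*(1.0933 - 1.4865)
z^{k+1} = -0.3635
Step 3: u-update.
u^{k+1} = -1.4865 + 1.0933 + 0.3635 = -0.0297
Step 4: Primal residual = |1.0933 + 0.3635| = 1.4568


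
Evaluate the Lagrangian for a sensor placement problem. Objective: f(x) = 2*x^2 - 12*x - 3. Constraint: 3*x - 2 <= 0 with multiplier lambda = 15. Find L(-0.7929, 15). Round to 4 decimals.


Step 1: Evaluate f(x).
f(-0.7929) = 2*(-0.7929)^2 - 12*(-0.7929) - 3 = 7.7722
Step 2: Evaluate g(x).
g(-0.7929) = 3*-0.7929 - 2 = -4.3787
Step 3: Compute Lagrangian.
L = 7.7722 + 15*-4.3787 = -57.9083


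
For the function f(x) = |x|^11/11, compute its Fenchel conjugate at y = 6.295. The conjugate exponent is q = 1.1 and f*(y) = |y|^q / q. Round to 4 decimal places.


The conjugate exponent q satisfies 1/p + 1/q = 1.
p = 11, so q = 11/(11 - 1) = 1.1
|y|^q = 6.295^1.1 = 7.5665
f*(6.295) = 7.5665 / 1.1 = 6.8786


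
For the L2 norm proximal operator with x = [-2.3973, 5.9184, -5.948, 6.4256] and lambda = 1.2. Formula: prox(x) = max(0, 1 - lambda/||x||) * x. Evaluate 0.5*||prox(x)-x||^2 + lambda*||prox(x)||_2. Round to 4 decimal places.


Step 1: Compute ||x||.
||x|| = 10.837
Step 2: Compute scaling factor.
scale = max(0, 1 - 1.2/10.837) = 0.8893
Step 3: prox(x) = [-2.1318, 5.263, -5.2894, 5.7141]
||prox(x)|| = 9.637
Step 4: Proximal objective.
0.5*||prox-x||^2 = 0.72
lambda*||prox|| = 11.5644
Total = 12.2845


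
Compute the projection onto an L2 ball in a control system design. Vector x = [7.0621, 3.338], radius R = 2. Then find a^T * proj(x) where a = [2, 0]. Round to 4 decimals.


Step 1: Compute ||x|| (intermediates to 6 decimals).
||x|| = sqrt(7.0621^2 + 3.338^2) = 7.811242
Step 2: Project.
Since ||x|| > R, scale = R/||x|| = 2/7.811242 = 0.256041, proj(x) = scale * x
proj(x) = [1.808187, 0.854665]
Step 3: Dot product.
a^T * proj(x) = 2*1.808187 + 0*0.854665 = 3.6164


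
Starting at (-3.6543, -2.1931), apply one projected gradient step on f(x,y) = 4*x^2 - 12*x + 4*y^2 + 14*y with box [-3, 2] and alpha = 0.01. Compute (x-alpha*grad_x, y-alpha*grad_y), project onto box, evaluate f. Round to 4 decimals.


Step 1: Compute gradient at (-3.6543, -2.1931).
grad_x = 2*4*-3.6543 - 12 = -41.2344
grad_y = 2*4*-2.1931 + 14 = -3.5448
Step 2: Gradient step.
x_raw = -3.6543 - 0.01*-41.2344 = -3.242
y_raw = -2.1931 - 0.01*-3.5448 = -2.1577
Step 3: Project onto [-3, 2].
x_proj = clip(-3.242) = -3.0
y_proj = clip(-2.1577) = -2.1577
Step 4: Evaluate f.
f(-3.0, -2.1577) = 60.4147


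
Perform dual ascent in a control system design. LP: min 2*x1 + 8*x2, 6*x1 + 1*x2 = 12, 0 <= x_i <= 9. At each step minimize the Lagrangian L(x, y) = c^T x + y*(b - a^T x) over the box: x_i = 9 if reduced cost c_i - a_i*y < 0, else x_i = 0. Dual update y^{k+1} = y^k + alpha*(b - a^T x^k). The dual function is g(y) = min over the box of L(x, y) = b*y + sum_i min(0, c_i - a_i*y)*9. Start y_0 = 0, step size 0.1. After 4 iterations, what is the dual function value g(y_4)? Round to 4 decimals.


Dual ascent for LP: min 2*x1 + 8*x2, 6*x1 + 1*x2 = 12, 0 <= x_i <= 9
Step 1: y^k = 0.0, reduced costs: (2.0, 8.0)
  x^k = (0.0, 0.0), subgradient = b - a^T x = 12.0
  y^{k+1} = 0.0 + 0.1*12.0 = 1.2
Step 2: y^k = 1.2, reduced costs: (-5.2, 6.8)
  x^k = (9.0, 0.0), subgradient = b - a^T x = -42.0
  y^{k+1} = 1.2 + 0.1*-42.0 = -3.0
Step 3: y^k = -3.0, reduced costs: (20.0, 11.0)
  x^k = (0.0, 0.0), subgradient = b - a^T x = 12.0
  y^{k+1} = -3.0 + 0.1*12.0 = -1.8
Step 4: y^k = -1.8, reduced costs: (12.8, 9.8)
  x^k = (0.0, 0.0), subgradient = b - a^T x = 12.0
  y^{k+1} = -1.8 + 0.1*12.0 = -0.6
Dual objective at y_4 = -0.6: reduced costs (5.6, 8.6), box minimizer x = (0.0, 0.0)
g(y_4) = b*y + (c1 - a1*y)*x1 + (c2 - a2*y)*x2 = 12*(-0.6) + 5.6*0.0 + 8.6*0.0 = -7.2 + 0.0 + 0.0 = -7.2
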